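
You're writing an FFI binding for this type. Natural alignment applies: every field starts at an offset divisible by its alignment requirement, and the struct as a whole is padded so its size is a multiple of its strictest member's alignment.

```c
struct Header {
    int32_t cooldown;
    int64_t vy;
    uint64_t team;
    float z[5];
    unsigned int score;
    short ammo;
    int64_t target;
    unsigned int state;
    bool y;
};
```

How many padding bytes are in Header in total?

13

@0: cooldown [4B, align 4] → 4
+4 pad (align 8)
@8: vy [8B, align 8] → 16
@16: team [8B, align 8] → 24
@24: z [20B, align 4] → 44
@44: score [4B, align 4] → 48
@48: ammo [2B, align 2] → 50
+6 pad (align 8)
@56: target [8B, align 8] → 64
@64: state [4B, align 4] → 68
@68: y [1B, align 1] → 69
+3 tail pad (align 8)
size 72, align 8
data bytes 59, size 72 → padding 13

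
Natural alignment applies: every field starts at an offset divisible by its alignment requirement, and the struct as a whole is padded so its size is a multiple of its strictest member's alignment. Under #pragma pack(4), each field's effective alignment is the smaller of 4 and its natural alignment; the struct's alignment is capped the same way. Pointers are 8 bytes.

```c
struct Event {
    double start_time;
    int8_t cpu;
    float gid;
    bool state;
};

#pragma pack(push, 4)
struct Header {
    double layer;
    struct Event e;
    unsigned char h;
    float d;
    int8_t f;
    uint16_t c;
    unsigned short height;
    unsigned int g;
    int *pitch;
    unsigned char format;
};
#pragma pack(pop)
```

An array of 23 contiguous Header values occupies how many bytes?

1472

Event: start_time at 0 (size 8, align 8) → ends 8; cpu at 8 (size 1, align 1) → ends 9; pad 3 to align 4 for gid; gid at 12 (size 4, align 4) → ends 16; state at 16 (size 1, align 1) → ends 17; tail pad 7 to reach multiple of 8; total 24 bytes, alignment 8
layer at 0 (size 8, align 4) → ends 8
e at 8 (size 24, align 4) → ends 32
h at 32 (size 1, align 1) → ends 33
pad 3 to align 4 for d
d at 36 (size 4, align 4) → ends 40
f at 40 (size 1, align 1) → ends 41
pad 1 to align 2 for c
c at 42 (size 2, align 2) → ends 44
height at 44 (size 2, align 2) → ends 46
pad 2 to align 4 for g
g at 48 (size 4, align 4) → ends 52
pitch at 52 (size 8, align 4) → ends 60
format at 60 (size 1, align 1) → ends 61
tail pad 3 to reach multiple of 4
total 64 bytes, alignment 4
array of 23: 23 × 64 = 1472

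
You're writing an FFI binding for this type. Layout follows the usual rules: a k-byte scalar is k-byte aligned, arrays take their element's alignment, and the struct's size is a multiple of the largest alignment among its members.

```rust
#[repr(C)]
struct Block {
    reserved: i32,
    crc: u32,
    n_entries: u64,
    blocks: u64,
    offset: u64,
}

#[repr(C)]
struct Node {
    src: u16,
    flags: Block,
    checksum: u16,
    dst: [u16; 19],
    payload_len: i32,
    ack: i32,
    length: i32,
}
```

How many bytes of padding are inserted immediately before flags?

Block: 0..4  reserved  (4B, 4-aligned); 4..8  crc  (4B, 4-aligned); 8..16  n_entries  (8B, 8-aligned); 16..24  blocks  (8B, 8-aligned); 24..32  offset  (8B, 8-aligned); sizeof = 32, alignof = 8
0..2  src  (2B, 2-aligned)
2..8  -- padding (6B)
8..40  flags  (32B, 8-aligned)

6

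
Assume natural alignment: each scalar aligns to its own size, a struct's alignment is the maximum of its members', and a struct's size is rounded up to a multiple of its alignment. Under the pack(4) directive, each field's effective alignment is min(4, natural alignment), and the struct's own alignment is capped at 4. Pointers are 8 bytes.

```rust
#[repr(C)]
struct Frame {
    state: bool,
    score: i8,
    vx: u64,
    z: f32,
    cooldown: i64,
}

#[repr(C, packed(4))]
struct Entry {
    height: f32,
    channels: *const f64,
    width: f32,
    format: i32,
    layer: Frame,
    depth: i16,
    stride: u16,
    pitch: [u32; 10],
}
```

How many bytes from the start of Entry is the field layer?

Frame: @0: state [1B, align 1] → 1; @1: score [1B, align 1] → 2; +6 pad (align 8); @8: vx [8B, align 8] → 16; @16: z [4B, align 4] → 20; +4 pad (align 8); @24: cooldown [8B, align 8] → 32; size 32, align 8
@0: height [4B, align 4] → 4
@4: channels [8B, align 4] → 12
@12: width [4B, align 4] → 16
@16: format [4B, align 4] → 20
@20: layer [32B, align 4] → 52

20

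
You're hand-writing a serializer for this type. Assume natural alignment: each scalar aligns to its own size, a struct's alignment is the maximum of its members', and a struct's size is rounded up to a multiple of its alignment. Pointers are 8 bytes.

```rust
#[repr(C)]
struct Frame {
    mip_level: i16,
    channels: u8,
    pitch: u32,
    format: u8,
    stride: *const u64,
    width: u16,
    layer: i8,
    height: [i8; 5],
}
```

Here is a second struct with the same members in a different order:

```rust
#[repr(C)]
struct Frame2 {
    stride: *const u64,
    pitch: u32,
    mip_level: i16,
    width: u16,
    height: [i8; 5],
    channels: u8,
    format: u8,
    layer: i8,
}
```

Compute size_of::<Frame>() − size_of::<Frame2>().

0..2  mip_level  (2B, 2-aligned)
2..3  channels  (1B, 1-aligned)
3..4  -- padding (1B)
4..8  pitch  (4B, 4-aligned)
8..9  format  (1B, 1-aligned)
9..16  -- padding (7B)
16..24  stride  (8B, 8-aligned)
24..26  width  (2B, 2-aligned)
26..27  layer  (1B, 1-aligned)
27..32  height  (5B, 1-aligned)
sizeof = 32, alignof = 8
— Frame2 —
0..8  stride  (8B, 8-aligned)
8..12  pitch  (4B, 4-aligned)
12..14  mip_level  (2B, 2-aligned)
14..16  width  (2B, 2-aligned)
16..21  height  (5B, 1-aligned)
21..22  channels  (1B, 1-aligned)
22..23  format  (1B, 1-aligned)
23..24  layer  (1B, 1-aligned)
sizeof = 24, alignof = 8
32 − 24 = 8

8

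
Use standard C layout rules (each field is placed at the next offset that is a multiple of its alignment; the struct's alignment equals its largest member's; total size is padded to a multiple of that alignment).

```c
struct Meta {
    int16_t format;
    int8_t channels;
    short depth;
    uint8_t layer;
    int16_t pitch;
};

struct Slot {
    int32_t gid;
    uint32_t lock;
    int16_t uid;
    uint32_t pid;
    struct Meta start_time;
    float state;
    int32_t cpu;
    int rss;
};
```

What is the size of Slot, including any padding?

40

Meta: format at 0 (size 2, align 2) → ends 2; channels at 2 (size 1, align 1) → ends 3; pad 1 to align 2 for depth; depth at 4 (size 2, align 2) → ends 6; layer at 6 (size 1, align 1) → ends 7; pad 1 to align 2 for pitch; pitch at 8 (size 2, align 2) → ends 10; total 10 bytes, alignment 2
gid at 0 (size 4, align 4) → ends 4
lock at 4 (size 4, align 4) → ends 8
uid at 8 (size 2, align 2) → ends 10
pad 2 to align 4 for pid
pid at 12 (size 4, align 4) → ends 16
start_time at 16 (size 10, align 2) → ends 26
pad 2 to align 4 for state
state at 28 (size 4, align 4) → ends 32
cpu at 32 (size 4, align 4) → ends 36
rss at 36 (size 4, align 4) → ends 40
total 40 bytes, alignment 4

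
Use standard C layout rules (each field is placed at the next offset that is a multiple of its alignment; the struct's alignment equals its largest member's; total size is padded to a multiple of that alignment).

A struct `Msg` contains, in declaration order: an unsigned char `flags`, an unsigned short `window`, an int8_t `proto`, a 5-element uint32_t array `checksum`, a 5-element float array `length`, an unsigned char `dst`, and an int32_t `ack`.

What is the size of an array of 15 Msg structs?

@0: flags [1B, align 1] → 1
+1 pad (align 2)
@2: window [2B, align 2] → 4
@4: proto [1B, align 1] → 5
+3 pad (align 4)
@8: checksum [20B, align 4] → 28
@28: length [20B, align 4] → 48
@48: dst [1B, align 1] → 49
+3 pad (align 4)
@52: ack [4B, align 4] → 56
size 56, align 4
array of 15: 15 × 56 = 840

840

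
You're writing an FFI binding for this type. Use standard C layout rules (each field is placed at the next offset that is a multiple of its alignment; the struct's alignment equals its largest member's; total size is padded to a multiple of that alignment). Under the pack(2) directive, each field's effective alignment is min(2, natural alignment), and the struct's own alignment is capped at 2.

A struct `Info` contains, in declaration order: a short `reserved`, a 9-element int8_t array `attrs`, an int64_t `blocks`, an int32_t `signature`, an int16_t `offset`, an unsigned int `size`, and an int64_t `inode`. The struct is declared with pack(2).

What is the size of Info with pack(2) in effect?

0..2  reserved  (2B, 2-aligned)
2..11  attrs  (9B, 1-aligned)
11..12  -- padding (1B)
12..20  blocks  (8B, 2-aligned)
20..24  signature  (4B, 2-aligned)
24..26  offset  (2B, 2-aligned)
26..30  size  (4B, 2-aligned)
30..38  inode  (8B, 2-aligned)
sizeof = 38, alignof = 2

38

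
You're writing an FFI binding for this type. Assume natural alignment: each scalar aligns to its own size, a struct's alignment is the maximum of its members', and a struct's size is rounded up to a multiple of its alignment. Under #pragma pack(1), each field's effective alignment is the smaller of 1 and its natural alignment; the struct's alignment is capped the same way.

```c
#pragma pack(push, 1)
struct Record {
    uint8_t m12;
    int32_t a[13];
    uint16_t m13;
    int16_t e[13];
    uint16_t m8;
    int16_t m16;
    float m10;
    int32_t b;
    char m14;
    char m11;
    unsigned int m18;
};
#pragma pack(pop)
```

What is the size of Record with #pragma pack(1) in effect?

@0: m12 [1B, align 1] → 1
@1: a [52B, align 1] → 53
@53: m13 [2B, align 1] → 55
@55: e [26B, align 1] → 81
@81: m8 [2B, align 1] → 83
@83: m16 [2B, align 1] → 85
@85: m10 [4B, align 1] → 89
@89: b [4B, align 1] → 93
@93: m14 [1B, align 1] → 94
@94: m11 [1B, align 1] → 95
@95: m18 [4B, align 1] → 99
size 99, align 1

99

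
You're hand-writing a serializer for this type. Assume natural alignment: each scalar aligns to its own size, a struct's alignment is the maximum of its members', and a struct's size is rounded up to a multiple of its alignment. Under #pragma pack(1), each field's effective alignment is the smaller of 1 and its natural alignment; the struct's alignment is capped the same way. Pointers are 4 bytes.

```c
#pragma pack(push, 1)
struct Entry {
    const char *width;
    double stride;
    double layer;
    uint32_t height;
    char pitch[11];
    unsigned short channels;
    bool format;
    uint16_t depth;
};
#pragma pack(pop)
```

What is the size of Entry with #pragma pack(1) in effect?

0..4  width  (4B, 1-aligned)
4..12  stride  (8B, 1-aligned)
12..20  layer  (8B, 1-aligned)
20..24  height  (4B, 1-aligned)
24..35  pitch  (11B, 1-aligned)
35..37  channels  (2B, 1-aligned)
37..38  format  (1B, 1-aligned)
38..40  depth  (2B, 1-aligned)
sizeof = 40, alignof = 1

40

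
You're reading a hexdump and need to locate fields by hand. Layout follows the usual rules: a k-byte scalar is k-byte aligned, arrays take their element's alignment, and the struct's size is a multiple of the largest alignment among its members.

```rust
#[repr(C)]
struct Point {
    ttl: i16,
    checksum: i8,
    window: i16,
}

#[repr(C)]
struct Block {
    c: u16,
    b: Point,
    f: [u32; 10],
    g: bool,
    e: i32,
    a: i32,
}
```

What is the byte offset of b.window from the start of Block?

Point: 0..2  ttl  (2B, 2-aligned); 2..3  checksum  (1B, 1-aligned); 3..4  -- padding (1B); 4..6  window  (2B, 2-aligned); sizeof = 6, alignof = 2
0..2  c  (2B, 2-aligned)
2..8  b  (6B, 2-aligned)
within Point: window at 4
2 + 4 = 6

6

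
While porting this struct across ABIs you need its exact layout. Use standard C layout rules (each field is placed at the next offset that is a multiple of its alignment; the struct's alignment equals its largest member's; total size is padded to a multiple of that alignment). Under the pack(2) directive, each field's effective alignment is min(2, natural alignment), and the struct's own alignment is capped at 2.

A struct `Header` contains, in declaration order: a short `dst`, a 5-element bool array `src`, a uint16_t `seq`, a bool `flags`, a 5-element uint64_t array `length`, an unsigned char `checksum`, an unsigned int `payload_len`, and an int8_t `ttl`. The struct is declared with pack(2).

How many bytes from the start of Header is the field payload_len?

dst at 0 (size 2, align 2) → ends 2
src at 2 (size 5, align 1) → ends 7
pad 1 to align 2 for seq
seq at 8 (size 2, align 2) → ends 10
flags at 10 (size 1, align 1) → ends 11
pad 1 to align 2 for length
length at 12 (size 40, align 2) → ends 52
checksum at 52 (size 1, align 1) → ends 53
pad 1 to align 2 for payload_len
payload_len at 54 (size 4, align 2) → ends 58

54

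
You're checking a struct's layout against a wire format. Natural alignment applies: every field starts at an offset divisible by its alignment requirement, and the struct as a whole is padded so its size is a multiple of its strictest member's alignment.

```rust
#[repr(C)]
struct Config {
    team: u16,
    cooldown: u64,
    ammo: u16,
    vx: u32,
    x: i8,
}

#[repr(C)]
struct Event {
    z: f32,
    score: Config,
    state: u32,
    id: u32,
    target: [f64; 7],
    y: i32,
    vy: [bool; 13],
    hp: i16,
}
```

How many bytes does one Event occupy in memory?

128 bytes

Config: @0: team [2B, align 2] → 2; +6 pad (align 8); @8: cooldown [8B, align 8] → 16; @16: ammo [2B, align 2] → 18; +2 pad (align 4); @20: vx [4B, align 4] → 24; @24: x [1B, align 1] → 25; +7 tail pad (align 8); size 32, align 8
@0: z [4B, align 4] → 4
+4 pad (align 8)
@8: score [32B, align 8] → 40
@40: state [4B, align 4] → 44
@44: id [4B, align 4] → 48
@48: target [56B, align 8] → 104
@104: y [4B, align 4] → 108
@108: vy [13B, align 1] → 121
+1 pad (align 2)
@122: hp [2B, align 2] → 124
+4 tail pad (align 8)
size 128, align 8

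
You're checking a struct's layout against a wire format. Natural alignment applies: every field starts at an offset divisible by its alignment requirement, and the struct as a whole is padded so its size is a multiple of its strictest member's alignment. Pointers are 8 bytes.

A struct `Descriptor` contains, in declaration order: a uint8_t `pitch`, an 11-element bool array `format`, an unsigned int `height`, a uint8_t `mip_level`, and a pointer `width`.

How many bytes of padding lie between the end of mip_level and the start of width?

7

0..1  pitch  (1B, 1-aligned)
1..12  format  (11B, 1-aligned)
12..16  height  (4B, 4-aligned)
16..17  mip_level  (1B, 1-aligned)
17..24  -- padding (7B)
24..32  width  (8B, 8-aligned)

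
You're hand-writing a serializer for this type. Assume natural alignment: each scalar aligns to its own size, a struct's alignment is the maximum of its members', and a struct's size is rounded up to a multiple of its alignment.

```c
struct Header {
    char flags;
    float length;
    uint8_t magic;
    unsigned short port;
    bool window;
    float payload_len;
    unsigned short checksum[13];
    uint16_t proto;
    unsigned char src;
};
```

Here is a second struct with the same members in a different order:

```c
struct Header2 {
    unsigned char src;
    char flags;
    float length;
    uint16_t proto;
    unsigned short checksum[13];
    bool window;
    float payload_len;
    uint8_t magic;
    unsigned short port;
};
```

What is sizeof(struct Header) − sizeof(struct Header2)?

0..1  flags  (1B, 1-aligned)
1..4  -- padding (3B)
4..8  length  (4B, 4-aligned)
8..9  magic  (1B, 1-aligned)
9..10  -- padding (1B)
10..12  port  (2B, 2-aligned)
12..13  window  (1B, 1-aligned)
13..16  -- padding (3B)
16..20  payload_len  (4B, 4-aligned)
20..46  checksum  (26B, 2-aligned)
46..48  proto  (2B, 2-aligned)
48..49  src  (1B, 1-aligned)
49..52  -- tail padding (3B)
sizeof = 52, alignof = 4
— Header2 —
0..1  src  (1B, 1-aligned)
1..2  flags  (1B, 1-aligned)
2..4  -- padding (2B)
4..8  length  (4B, 4-aligned)
8..10  proto  (2B, 2-aligned)
10..36  checksum  (26B, 2-aligned)
36..37  window  (1B, 1-aligned)
37..40  -- padding (3B)
40..44  payload_len  (4B, 4-aligned)
44..45  magic  (1B, 1-aligned)
45..46  -- padding (1B)
46..48  port  (2B, 2-aligned)
sizeof = 48, alignof = 4
52 − 48 = 4

4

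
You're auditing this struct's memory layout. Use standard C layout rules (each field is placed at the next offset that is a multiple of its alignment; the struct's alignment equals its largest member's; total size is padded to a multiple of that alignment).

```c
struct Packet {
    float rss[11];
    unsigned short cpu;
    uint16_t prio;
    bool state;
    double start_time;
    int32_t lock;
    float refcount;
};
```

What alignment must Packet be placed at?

8

member alignments: rss=4, cpu=2, prio=2, state=1, start_time=8, lock=4, refcount=4
max = 8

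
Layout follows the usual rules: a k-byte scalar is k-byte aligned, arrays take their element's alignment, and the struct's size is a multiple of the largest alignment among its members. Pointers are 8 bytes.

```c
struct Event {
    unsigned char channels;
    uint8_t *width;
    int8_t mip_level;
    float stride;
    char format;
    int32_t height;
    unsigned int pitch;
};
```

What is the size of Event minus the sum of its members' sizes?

17

channels at 0 (size 1, align 1) → ends 1
pad 7 to align 8 for width
width at 8 (size 8, align 8) → ends 16
mip_level at 16 (size 1, align 1) → ends 17
pad 3 to align 4 for stride
stride at 20 (size 4, align 4) → ends 24
format at 24 (size 1, align 1) → ends 25
pad 3 to align 4 for height
height at 28 (size 4, align 4) → ends 32
pitch at 32 (size 4, align 4) → ends 36
tail pad 4 to reach multiple of 8
total 40 bytes, alignment 8
data bytes 23, size 40 → padding 17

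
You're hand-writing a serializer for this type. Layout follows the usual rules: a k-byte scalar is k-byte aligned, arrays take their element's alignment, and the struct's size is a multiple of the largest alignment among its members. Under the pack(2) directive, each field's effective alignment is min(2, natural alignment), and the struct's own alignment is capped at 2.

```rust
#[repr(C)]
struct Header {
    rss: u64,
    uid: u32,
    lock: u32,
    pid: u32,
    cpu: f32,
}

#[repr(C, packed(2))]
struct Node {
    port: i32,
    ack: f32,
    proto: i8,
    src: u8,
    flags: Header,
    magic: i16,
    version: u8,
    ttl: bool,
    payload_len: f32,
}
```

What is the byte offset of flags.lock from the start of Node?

Header: rss at 0 (size 8, align 8) → ends 8; uid at 8 (size 4, align 4) → ends 12; lock at 12 (size 4, align 4) → ends 16; pid at 16 (size 4, align 4) → ends 20; cpu at 20 (size 4, align 4) → ends 24; total 24 bytes, alignment 8
port at 0 (size 4, align 2) → ends 4
ack at 4 (size 4, align 2) → ends 8
proto at 8 (size 1, align 1) → ends 9
src at 9 (size 1, align 1) → ends 10
flags at 10 (size 24, align 2) → ends 34
within Header: lock at 12
10 + 12 = 22

22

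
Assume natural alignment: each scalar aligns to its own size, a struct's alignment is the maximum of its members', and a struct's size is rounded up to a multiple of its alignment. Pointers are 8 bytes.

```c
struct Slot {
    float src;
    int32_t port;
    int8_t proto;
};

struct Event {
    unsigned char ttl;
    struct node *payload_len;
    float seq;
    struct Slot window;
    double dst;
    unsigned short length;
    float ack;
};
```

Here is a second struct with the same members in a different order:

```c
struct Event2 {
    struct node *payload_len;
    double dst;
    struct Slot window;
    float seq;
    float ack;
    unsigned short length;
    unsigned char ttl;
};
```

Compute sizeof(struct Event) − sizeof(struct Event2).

Slot: 0..4  src  (4B, 4-aligned); 4..8  port  (4B, 4-aligned); 8..9  proto  (1B, 1-aligned); 9..12  -- tail padding (3B); sizeof = 12, alignof = 4
0..1  ttl  (1B, 1-aligned)
1..8  -- padding (7B)
8..16  payload_len  (8B, 8-aligned)
16..20  seq  (4B, 4-aligned)
20..32  window  (12B, 4-aligned)
32..40  dst  (8B, 8-aligned)
40..42  length  (2B, 2-aligned)
42..44  -- padding (2B)
44..48  ack  (4B, 4-aligned)
sizeof = 48, alignof = 8
— Event2 —
0..8  payload_len  (8B, 8-aligned)
8..16  dst  (8B, 8-aligned)
16..28  window  (12B, 4-aligned)
28..32  seq  (4B, 4-aligned)
32..36  ack  (4B, 4-aligned)
36..38  length  (2B, 2-aligned)
38..39  ttl  (1B, 1-aligned)
39..40  -- tail padding (1B)
sizeof = 40, alignof = 8
48 − 40 = 8

8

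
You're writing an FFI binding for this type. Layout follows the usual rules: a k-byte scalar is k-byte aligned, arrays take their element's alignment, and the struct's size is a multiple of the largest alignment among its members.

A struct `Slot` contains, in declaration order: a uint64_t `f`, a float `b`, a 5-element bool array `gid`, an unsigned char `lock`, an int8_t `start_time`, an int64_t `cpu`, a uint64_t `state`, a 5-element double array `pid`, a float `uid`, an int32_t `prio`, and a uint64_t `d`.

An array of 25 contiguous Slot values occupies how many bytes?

2400

0..8  f  (8B, 8-aligned)
8..12  b  (4B, 4-aligned)
12..17  gid  (5B, 1-aligned)
17..18  lock  (1B, 1-aligned)
18..19  start_time  (1B, 1-aligned)
19..24  -- padding (5B)
24..32  cpu  (8B, 8-aligned)
32..40  state  (8B, 8-aligned)
40..80  pid  (40B, 8-aligned)
80..84  uid  (4B, 4-aligned)
84..88  prio  (4B, 4-aligned)
88..96  d  (8B, 8-aligned)
sizeof = 96, alignof = 8
array of 25: 25 × 96 = 2400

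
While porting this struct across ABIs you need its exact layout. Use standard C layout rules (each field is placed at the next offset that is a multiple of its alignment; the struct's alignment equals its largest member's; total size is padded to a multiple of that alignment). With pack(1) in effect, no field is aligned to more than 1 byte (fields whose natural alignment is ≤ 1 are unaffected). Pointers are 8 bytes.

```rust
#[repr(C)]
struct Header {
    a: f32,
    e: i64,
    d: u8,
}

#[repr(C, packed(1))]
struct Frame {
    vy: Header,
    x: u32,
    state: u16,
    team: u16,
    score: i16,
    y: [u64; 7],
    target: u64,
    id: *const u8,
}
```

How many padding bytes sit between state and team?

Header: 0..4  a  (4B, 4-aligned); 4..8  -- padding (4B); 8..16  e  (8B, 8-aligned); 16..17  d  (1B, 1-aligned); 17..24  -- tail padding (7B); sizeof = 24, alignof = 8
0..24  vy  (24B, 1-aligned)
24..28  x  (4B, 1-aligned)
28..30  state  (2B, 1-aligned)
30..32  team  (2B, 1-aligned)

0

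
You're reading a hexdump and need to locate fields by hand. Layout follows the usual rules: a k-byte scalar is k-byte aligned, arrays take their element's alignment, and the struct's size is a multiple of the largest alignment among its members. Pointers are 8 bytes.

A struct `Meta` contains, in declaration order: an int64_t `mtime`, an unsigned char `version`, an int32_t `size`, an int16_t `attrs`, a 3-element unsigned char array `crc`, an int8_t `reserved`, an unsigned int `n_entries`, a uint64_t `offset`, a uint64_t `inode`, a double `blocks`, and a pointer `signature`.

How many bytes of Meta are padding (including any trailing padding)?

9

mtime at 0 (size 8, align 8) → ends 8
version at 8 (size 1, align 1) → ends 9
pad 3 to align 4 for size
size at 12 (size 4, align 4) → ends 16
attrs at 16 (size 2, align 2) → ends 18
crc at 18 (size 3, align 1) → ends 21
reserved at 21 (size 1, align 1) → ends 22
pad 2 to align 4 for n_entries
n_entries at 24 (size 4, align 4) → ends 28
pad 4 to align 8 for offset
offset at 32 (size 8, align 8) → ends 40
inode at 40 (size 8, align 8) → ends 48
blocks at 48 (size 8, align 8) → ends 56
signature at 56 (size 8, align 8) → ends 64
total 64 bytes, alignment 8
data bytes 55, size 64 → padding 9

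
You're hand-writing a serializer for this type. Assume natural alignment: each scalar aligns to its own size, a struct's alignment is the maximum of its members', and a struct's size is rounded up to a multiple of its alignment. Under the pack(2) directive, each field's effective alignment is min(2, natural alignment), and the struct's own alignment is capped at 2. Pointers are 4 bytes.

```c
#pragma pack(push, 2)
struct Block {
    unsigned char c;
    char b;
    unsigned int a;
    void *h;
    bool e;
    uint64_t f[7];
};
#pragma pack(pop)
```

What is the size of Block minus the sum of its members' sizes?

c at 0 (size 1, align 1) → ends 1
b at 1 (size 1, align 1) → ends 2
a at 2 (size 4, align 2) → ends 6
h at 6 (size 4, align 2) → ends 10
e at 10 (size 1, align 1) → ends 11
pad 1 to align 2 for f
f at 12 (size 56, align 2) → ends 68
total 68 bytes, alignment 2
data bytes 67, size 68 → padding 1

1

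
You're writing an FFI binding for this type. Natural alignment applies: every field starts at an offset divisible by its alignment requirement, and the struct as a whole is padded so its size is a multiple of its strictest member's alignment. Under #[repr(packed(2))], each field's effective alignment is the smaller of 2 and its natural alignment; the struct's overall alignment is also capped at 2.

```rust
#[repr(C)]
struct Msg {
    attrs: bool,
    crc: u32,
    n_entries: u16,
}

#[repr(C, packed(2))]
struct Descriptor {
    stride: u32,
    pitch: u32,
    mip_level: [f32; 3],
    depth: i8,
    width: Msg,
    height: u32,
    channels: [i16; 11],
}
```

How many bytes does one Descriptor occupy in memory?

Msg: attrs at 0 (size 1, align 1) → ends 1; pad 3 to align 4 for crc; crc at 4 (size 4, align 4) → ends 8; n_entries at 8 (size 2, align 2) → ends 10; tail pad 2 to reach multiple of 4; total 12 bytes, alignment 4
stride at 0 (size 4, align 2) → ends 4
pitch at 4 (size 4, align 2) → ends 8
mip_level at 8 (size 12, align 2) → ends 20
depth at 20 (size 1, align 1) → ends 21
pad 1 to align 2 for width
width at 22 (size 12, align 2) → ends 34
height at 34 (size 4, align 2) → ends 38
channels at 38 (size 22, align 2) → ends 60
total 60 bytes, alignment 2

60 bytes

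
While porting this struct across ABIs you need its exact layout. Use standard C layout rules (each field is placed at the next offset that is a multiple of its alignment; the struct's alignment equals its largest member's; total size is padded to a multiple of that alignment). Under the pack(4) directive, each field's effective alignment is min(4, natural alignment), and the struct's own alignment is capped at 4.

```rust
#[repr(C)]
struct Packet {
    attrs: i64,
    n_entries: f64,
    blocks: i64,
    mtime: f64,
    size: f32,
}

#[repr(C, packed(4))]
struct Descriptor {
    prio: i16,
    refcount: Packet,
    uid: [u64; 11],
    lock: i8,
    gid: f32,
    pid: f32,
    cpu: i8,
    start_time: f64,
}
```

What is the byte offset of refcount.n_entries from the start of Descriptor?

Packet: attrs at 0 (size 8, align 8) → ends 8; n_entries at 8 (size 8, align 8) → ends 16; blocks at 16 (size 8, align 8) → ends 24; mtime at 24 (size 8, align 8) → ends 32; size at 32 (size 4, align 4) → ends 36; tail pad 4 to reach multiple of 8; total 40 bytes, alignment 8
prio at 0 (size 2, align 2) → ends 2
pad 2 to align 4 for refcount
refcount at 4 (size 40, align 4) → ends 44
within Packet: n_entries at 8
4 + 8 = 12

12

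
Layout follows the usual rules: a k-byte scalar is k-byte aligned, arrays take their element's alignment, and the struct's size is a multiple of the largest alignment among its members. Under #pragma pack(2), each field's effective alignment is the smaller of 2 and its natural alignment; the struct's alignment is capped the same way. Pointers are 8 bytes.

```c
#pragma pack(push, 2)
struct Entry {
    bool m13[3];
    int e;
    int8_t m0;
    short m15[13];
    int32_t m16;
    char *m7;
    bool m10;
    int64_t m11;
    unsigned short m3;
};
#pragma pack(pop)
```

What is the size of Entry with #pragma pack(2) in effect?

60

0..3  m13  (3B, 1-aligned)
3..4  -- padding (1B)
4..8  e  (4B, 2-aligned)
8..9  m0  (1B, 1-aligned)
9..10  -- padding (1B)
10..36  m15  (26B, 2-aligned)
36..40  m16  (4B, 2-aligned)
40..48  m7  (8B, 2-aligned)
48..49  m10  (1B, 1-aligned)
49..50  -- padding (1B)
50..58  m11  (8B, 2-aligned)
58..60  m3  (2B, 2-aligned)
sizeof = 60, alignof = 2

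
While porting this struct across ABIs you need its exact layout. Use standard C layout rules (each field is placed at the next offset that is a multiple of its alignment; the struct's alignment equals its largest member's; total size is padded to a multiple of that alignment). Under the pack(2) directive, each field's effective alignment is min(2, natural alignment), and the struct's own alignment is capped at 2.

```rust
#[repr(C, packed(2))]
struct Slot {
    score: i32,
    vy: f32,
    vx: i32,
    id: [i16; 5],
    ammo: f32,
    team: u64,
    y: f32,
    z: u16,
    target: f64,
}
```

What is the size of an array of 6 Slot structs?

288

@0: score [4B, align 2] → 4
@4: vy [4B, align 2] → 8
@8: vx [4B, align 2] → 12
@12: id [10B, align 2] → 22
@22: ammo [4B, align 2] → 26
@26: team [8B, align 2] → 34
@34: y [4B, align 2] → 38
@38: z [2B, align 2] → 40
@40: target [8B, align 2] → 48
size 48, align 2
array of 6: 6 × 48 = 288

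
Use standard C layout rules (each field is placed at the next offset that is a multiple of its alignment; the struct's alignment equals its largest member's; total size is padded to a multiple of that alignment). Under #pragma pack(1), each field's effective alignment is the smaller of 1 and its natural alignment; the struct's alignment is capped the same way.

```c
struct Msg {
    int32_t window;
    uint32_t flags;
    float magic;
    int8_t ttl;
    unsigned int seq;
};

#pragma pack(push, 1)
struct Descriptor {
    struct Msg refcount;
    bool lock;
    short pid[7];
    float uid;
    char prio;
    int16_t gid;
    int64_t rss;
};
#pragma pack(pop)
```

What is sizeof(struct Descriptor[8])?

Msg: @0: window [4B, align 4] → 4; @4: flags [4B, align 4] → 8; @8: magic [4B, align 4] → 12; @12: ttl [1B, align 1] → 13; +3 pad (align 4); @16: seq [4B, align 4] → 20; size 20, align 4
@0: refcount [20B, align 1] → 20
@20: lock [1B, align 1] → 21
@21: pid [14B, align 1] → 35
@35: uid [4B, align 1] → 39
@39: prio [1B, align 1] → 40
@40: gid [2B, align 1] → 42
@42: rss [8B, align 1] → 50
size 50, align 1
array of 8: 8 × 50 = 400

400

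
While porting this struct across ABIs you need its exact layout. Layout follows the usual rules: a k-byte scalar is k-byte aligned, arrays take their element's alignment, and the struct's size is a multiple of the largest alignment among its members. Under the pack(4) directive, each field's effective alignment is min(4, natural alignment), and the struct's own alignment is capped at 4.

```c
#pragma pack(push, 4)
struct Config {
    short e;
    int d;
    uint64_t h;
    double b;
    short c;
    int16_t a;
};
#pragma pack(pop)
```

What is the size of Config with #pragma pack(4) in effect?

28

e at 0 (size 2, align 2) → ends 2
pad 2 to align 4 for d
d at 4 (size 4, align 4) → ends 8
h at 8 (size 8, align 4) → ends 16
b at 16 (size 8, align 4) → ends 24
c at 24 (size 2, align 2) → ends 26
a at 26 (size 2, align 2) → ends 28
total 28 bytes, alignment 4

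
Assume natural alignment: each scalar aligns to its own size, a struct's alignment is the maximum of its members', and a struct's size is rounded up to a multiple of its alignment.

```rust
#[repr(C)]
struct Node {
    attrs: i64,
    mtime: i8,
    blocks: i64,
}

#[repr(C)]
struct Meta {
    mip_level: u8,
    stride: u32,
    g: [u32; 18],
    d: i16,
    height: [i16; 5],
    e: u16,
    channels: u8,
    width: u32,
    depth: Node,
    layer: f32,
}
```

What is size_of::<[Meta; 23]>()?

Node: attrs at 0 (size 8, align 8) → ends 8; mtime at 8 (size 1, align 1) → ends 9; pad 7 to align 8 for blocks; blocks at 16 (size 8, align 8) → ends 24; total 24 bytes, alignment 8
mip_level at 0 (size 1, align 1) → ends 1
pad 3 to align 4 for stride
stride at 4 (size 4, align 4) → ends 8
g at 8 (size 72, align 4) → ends 80
d at 80 (size 2, align 2) → ends 82
height at 82 (size 10, align 2) → ends 92
e at 92 (size 2, align 2) → ends 94
channels at 94 (size 1, align 1) → ends 95
pad 1 to align 4 for width
width at 96 (size 4, align 4) → ends 100
pad 4 to align 8 for depth
depth at 104 (size 24, align 8) → ends 128
layer at 128 (size 4, align 4) → ends 132
tail pad 4 to reach multiple of 8
total 136 bytes, alignment 8
array of 23: 23 × 136 = 3128

3128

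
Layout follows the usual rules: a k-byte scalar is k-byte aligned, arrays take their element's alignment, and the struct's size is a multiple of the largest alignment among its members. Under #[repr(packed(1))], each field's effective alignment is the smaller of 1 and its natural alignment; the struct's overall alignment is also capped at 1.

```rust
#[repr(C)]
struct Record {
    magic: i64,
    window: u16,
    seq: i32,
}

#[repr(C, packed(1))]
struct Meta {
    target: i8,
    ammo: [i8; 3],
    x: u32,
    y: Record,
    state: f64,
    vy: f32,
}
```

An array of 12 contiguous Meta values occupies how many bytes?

432

Record: @0: magic [8B, align 8] → 8; @8: window [2B, align 2] → 10; +2 pad (align 4); @12: seq [4B, align 4] → 16; size 16, align 8
@0: target [1B, align 1] → 1
@1: ammo [3B, align 1] → 4
@4: x [4B, align 1] → 8
@8: y [16B, align 1] → 24
@24: state [8B, align 1] → 32
@32: vy [4B, align 1] → 36
size 36, align 1
array of 12: 12 × 36 = 432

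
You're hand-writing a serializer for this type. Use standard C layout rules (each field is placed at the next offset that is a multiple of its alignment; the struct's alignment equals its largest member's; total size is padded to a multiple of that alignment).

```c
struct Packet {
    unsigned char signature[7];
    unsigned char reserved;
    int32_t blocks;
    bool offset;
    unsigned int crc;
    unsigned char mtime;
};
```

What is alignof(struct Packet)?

member alignments: signature=1, reserved=1, blocks=4, offset=1, crc=4, mtime=1
max = 4

4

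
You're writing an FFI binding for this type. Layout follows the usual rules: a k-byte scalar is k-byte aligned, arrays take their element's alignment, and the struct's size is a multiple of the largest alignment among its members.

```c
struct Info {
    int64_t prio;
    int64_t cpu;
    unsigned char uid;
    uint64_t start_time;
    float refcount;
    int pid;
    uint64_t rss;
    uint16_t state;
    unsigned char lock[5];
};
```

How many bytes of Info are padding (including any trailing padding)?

@0: prio [8B, align 8] → 8
@8: cpu [8B, align 8] → 16
@16: uid [1B, align 1] → 17
+7 pad (align 8)
@24: start_time [8B, align 8] → 32
@32: refcount [4B, align 4] → 36
@36: pid [4B, align 4] → 40
@40: rss [8B, align 8] → 48
@48: state [2B, align 2] → 50
@50: lock [5B, align 1] → 55
+1 tail pad (align 8)
size 56, align 8
data bytes 48, size 56 → padding 8

8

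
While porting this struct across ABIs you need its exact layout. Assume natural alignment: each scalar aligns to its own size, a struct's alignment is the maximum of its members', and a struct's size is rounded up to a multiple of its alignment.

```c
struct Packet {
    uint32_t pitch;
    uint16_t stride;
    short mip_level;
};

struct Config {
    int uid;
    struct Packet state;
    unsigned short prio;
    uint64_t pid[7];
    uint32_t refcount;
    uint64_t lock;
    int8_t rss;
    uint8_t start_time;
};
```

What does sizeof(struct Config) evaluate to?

96

Packet: pitch at 0 (size 4, align 4) → ends 4; stride at 4 (size 2, align 2) → ends 6; mip_level at 6 (size 2, align 2) → ends 8; total 8 bytes, alignment 4
uid at 0 (size 4, align 4) → ends 4
state at 4 (size 8, align 4) → ends 12
prio at 12 (size 2, align 2) → ends 14
pad 2 to align 8 for pid
pid at 16 (size 56, align 8) → ends 72
refcount at 72 (size 4, align 4) → ends 76
pad 4 to align 8 for lock
lock at 80 (size 8, align 8) → ends 88
rss at 88 (size 1, align 1) → ends 89
start_time at 89 (size 1, align 1) → ends 90
tail pad 6 to reach multiple of 8
total 96 bytes, alignment 8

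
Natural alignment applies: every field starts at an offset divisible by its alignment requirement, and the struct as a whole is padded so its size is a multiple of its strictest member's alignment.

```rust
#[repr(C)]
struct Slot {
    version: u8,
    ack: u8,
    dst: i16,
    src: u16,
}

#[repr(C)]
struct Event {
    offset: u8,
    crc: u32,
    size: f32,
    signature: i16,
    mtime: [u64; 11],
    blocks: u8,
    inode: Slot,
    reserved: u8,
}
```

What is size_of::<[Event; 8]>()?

960

Slot: 0..1  version  (1B, 1-aligned); 1..2  ack  (1B, 1-aligned); 2..4  dst  (2B, 2-aligned); 4..6  src  (2B, 2-aligned); sizeof = 6, alignof = 2
0..1  offset  (1B, 1-aligned)
1..4  -- padding (3B)
4..8  crc  (4B, 4-aligned)
8..12  size  (4B, 4-aligned)
12..14  signature  (2B, 2-aligned)
14..16  -- padding (2B)
16..104  mtime  (88B, 8-aligned)
104..105  blocks  (1B, 1-aligned)
105..106  -- padding (1B)
106..112  inode  (6B, 2-aligned)
112..113  reserved  (1B, 1-aligned)
113..120  -- tail padding (7B)
sizeof = 120, alignof = 8
array of 8: 8 × 120 = 960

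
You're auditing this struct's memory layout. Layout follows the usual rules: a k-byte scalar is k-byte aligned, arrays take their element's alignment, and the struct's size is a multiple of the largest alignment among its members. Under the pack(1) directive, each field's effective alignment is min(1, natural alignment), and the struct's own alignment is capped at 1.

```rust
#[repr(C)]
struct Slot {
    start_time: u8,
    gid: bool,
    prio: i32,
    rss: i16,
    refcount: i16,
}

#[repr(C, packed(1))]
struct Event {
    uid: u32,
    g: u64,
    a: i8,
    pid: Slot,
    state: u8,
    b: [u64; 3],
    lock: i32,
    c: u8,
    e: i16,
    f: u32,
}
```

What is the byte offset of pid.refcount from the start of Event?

Slot: 0..1  start_time  (1B, 1-aligned); 1..2  gid  (1B, 1-aligned); 2..4  -- padding (2B); 4..8  prio  (4B, 4-aligned); 8..10  rss  (2B, 2-aligned); 10..12  refcount  (2B, 2-aligned); sizeof = 12, alignof = 4
0..4  uid  (4B, 1-aligned)
4..12  g  (8B, 1-aligned)
12..13  a  (1B, 1-aligned)
13..25  pid  (12B, 1-aligned)
within Slot: refcount at 10
13 + 10 = 23

23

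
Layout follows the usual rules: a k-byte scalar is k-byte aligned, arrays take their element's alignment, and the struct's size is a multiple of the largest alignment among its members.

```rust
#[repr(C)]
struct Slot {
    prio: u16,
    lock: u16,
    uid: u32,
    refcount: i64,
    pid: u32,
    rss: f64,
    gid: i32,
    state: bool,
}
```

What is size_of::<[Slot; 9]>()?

360

@0: prio [2B, align 2] → 2
@2: lock [2B, align 2] → 4
@4: uid [4B, align 4] → 8
@8: refcount [8B, align 8] → 16
@16: pid [4B, align 4] → 20
+4 pad (align 8)
@24: rss [8B, align 8] → 32
@32: gid [4B, align 4] → 36
@36: state [1B, align 1] → 37
+3 tail pad (align 8)
size 40, align 8
array of 9: 9 × 40 = 360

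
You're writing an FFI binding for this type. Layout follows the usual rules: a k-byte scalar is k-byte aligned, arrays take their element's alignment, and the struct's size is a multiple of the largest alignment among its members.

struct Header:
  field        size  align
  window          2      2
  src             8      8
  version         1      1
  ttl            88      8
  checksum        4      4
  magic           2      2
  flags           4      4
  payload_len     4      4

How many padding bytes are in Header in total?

window at 0 (size 2, align 2) → ends 2
pad 6 to align 8 for src
src at 8 (size 8, align 8) → ends 16
version at 16 (size 1, align 1) → ends 17
pad 7 to align 8 for ttl
ttl at 24 (size 88, align 8) → ends 112
checksum at 112 (size 4, align 4) → ends 116
magic at 116 (size 2, align 2) → ends 118
pad 2 to align 4 for flags
flags at 120 (size 4, align 4) → ends 124
payload_len at 124 (size 4, align 4) → ends 128
total 128 bytes, alignment 8
data bytes 113, size 128 → padding 15

15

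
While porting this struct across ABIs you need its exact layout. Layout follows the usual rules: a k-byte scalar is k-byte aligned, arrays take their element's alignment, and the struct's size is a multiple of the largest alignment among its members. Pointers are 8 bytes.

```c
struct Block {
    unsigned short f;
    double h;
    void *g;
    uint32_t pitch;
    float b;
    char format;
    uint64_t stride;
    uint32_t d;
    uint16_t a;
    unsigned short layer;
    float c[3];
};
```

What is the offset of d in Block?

48

0..2  f  (2B, 2-aligned)
2..8  -- padding (6B)
8..16  h  (8B, 8-aligned)
16..24  g  (8B, 8-aligned)
24..28  pitch  (4B, 4-aligned)
28..32  b  (4B, 4-aligned)
32..33  format  (1B, 1-aligned)
33..40  -- padding (7B)
40..48  stride  (8B, 8-aligned)
48..52  d  (4B, 4-aligned)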